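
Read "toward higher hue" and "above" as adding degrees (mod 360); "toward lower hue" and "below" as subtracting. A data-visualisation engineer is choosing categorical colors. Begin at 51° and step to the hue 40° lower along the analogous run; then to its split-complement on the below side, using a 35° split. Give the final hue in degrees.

analog 40° ↓ −40°: 51 − 40 = 11°
split-comp 35° ↓ +145°: 11 + 145 = 156°

156°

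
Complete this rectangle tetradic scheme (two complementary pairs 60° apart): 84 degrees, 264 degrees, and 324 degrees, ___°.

A rectangular tetradic uses two complementary pairs 60° apart: offsets 0°, 60°, 180°, 240°.
Among {84°, 264°, 324°}, 264° and 84° are a 180° pair.
The remaining hue 324° needs its own complement: 324 + 180 = 504 → 504 − 360 = 144°

144°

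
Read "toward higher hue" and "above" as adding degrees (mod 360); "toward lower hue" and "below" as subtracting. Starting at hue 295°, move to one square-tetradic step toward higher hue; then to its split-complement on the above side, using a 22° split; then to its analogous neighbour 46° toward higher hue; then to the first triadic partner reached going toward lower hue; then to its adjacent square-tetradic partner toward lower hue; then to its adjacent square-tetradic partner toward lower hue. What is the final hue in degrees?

+90° (square ↑): 295 + 90 = 385 → 385 − 360 = 25°
+202° (split-comp 22° ↑): 25 + 202 = 227°
+46° (analog 46° ↑): 227 + 46 = 273°
−120° (triadic ↓): 273 − 120 = 153°
−90° (square ↓): 153 − 90 = 63°
−90° (square ↓): 63 − 90 = -27 → -27 + 360 = 333°

333°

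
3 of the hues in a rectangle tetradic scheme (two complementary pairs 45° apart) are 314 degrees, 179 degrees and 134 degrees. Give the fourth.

A rectangular tetradic uses two complementary pairs 45° apart: offsets 0°, 45°, 180°, 225°.
Among {134°, 179°, 314°}, 134° and 314° are a 180° pair.
The remaining hue 179° needs its own complement: 179 + 180 = 359°

359°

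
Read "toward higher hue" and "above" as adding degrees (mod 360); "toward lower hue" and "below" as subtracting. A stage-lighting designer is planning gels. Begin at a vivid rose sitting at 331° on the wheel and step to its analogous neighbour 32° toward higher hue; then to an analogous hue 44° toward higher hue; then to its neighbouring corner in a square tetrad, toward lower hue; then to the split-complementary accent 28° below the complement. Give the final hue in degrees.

109°

analog 32° ↑ +32°: 331 + 32 = 363 → 363 − 360 = 3°
analog 44° ↑ +44°: 3 + 44 = 47°
square ↓ −90°: 47 − 90 = -43 → -43 + 360 = 317°
split-comp 28° ↓ +152°: 317 + 152 = 469 → 469 − 360 = 109°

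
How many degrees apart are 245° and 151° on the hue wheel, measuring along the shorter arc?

|245 − 151| = 94.
94 ≤ 180, so the shorter arc is 94°.

94°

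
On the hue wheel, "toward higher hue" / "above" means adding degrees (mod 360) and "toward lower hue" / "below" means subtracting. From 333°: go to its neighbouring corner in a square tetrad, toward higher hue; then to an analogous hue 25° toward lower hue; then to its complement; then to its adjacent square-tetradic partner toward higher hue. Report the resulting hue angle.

308°

square ↑ +90°: 333 + 90 = 423 → 423 − 360 = 63°
analog 25° ↓ −25°: 63 − 25 = 38°
complement +180°: 38 + 180 = 218°
square ↑ +90°: 218 + 90 = 308°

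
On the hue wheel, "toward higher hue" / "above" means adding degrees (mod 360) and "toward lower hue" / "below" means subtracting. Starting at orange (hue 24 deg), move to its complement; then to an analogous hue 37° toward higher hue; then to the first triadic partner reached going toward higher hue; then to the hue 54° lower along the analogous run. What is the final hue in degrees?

307°

+180° (complement): 24 + 180 = 204°
+37° (analog 37° ↑): 204 + 37 = 241°
+120° (triadic ↑): 241 + 120 = 361 → 361 − 360 = 1°
−54° (analog 54° ↓): 1 − 54 = -53 → -53 + 360 = 307°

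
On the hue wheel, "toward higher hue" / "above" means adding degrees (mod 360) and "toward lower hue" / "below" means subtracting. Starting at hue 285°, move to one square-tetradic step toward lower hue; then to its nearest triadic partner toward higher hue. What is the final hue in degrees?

285 − 90 = 195°   (square ↓)
195 + 120 = 315°   (triadic ↑)

315°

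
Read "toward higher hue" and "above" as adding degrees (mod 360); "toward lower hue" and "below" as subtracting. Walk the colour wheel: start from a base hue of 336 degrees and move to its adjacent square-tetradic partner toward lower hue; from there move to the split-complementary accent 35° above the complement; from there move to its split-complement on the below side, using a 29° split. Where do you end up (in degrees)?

252°

−90° (square ↓): 336 − 90 = 246°
+215° (split-comp 35° ↑): 246 + 215 = 461 → 461 − 360 = 101°
+151° (split-comp 29° ↓): 101 + 151 = 252°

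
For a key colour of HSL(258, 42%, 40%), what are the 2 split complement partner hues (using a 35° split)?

43° and 113°

Split-complementary hues sit 35° either side of the complement.
Complement of 258°: 258 + 180 = 438 → 438 − 360 = 78°
78 − 35 = 43°
78 + 35 = 113°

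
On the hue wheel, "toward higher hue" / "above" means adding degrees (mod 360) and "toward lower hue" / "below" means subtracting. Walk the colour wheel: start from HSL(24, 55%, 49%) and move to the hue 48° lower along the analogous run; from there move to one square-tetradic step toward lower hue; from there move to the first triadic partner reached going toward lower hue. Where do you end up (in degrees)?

126°

−48° (analog 48° ↓): 24 − 48 = -24 → -24 + 360 = 336°
−90° (square ↓): 336 − 90 = 246°
−120° (triadic ↓): 246 − 120 = 126°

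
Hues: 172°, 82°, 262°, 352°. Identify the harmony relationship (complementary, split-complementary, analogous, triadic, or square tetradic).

Sort the hues: 82°, 172°, 262°, 352°.
Successive gaps around the wheel: 90°, 90°, 90°, 90°.
Four hues every 90° form a square tetradic scheme.

square tetradic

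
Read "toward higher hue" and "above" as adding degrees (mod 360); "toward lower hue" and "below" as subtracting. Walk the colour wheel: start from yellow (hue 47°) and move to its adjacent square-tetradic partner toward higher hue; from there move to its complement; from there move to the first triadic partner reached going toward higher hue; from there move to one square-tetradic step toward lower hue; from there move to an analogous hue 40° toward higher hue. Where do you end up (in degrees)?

square ↑ +90°: 47 + 90 = 137°
complement +180°: 137 + 180 = 317°
triadic ↑ +120°: 317 + 120 = 437 → 437 − 360 = 77°
square ↓ −90°: 77 − 90 = -13 → -13 + 360 = 347°
analog 40° ↑ +40°: 347 + 40 = 387 → 387 − 360 = 27°

27°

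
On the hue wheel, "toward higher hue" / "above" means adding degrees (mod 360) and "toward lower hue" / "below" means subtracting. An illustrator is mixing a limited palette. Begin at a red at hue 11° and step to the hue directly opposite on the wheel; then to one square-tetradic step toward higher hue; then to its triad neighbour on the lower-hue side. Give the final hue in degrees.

complement +180°: 11 + 180 = 191°
square ↑ +90°: 191 + 90 = 281°
triadic ↓ −120°: 281 − 120 = 161°

161°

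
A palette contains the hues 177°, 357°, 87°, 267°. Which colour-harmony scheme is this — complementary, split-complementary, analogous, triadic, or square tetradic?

Sort the hues: 87°, 177°, 267°, 357°.
Successive gaps around the wheel: 90°, 90°, 90°, 90°.
Four hues every 90° form a square tetradic scheme.

square tetradic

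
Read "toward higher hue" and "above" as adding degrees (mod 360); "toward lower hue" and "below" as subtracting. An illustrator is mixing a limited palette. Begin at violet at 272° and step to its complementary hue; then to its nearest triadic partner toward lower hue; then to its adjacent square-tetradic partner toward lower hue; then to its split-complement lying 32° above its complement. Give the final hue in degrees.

+180° (complement): 272 + 180 = 452 → 452 − 360 = 92°
−120° (triadic ↓): 92 − 120 = -28 → -28 + 360 = 332°
−90° (square ↓): 332 − 90 = 242°
+212° (split-comp 32° ↑): 242 + 212 = 454 → 454 − 360 = 94°

94°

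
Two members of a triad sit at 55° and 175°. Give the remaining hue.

A triad spaces three hues 120° apart.
The full set is {55°, 175°, 295°}.

295°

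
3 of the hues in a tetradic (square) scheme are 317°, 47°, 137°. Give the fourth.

227°

A square tetradic scheme places four hues every 90°.
The full set through 47° is {47°, 137°, 227°, 317°}.
Given {47°, 137°, 317°}, the missing hue is 227°.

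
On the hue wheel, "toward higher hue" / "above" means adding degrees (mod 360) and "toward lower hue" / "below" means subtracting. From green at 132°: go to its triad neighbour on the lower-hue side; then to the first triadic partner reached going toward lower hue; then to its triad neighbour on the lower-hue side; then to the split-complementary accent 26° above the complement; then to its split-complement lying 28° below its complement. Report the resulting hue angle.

130°

132 − 120 = 12°   (triadic ↓)
12 − 120 = -108 → -108 + 360 = 252°   (triadic ↓)
252 − 120 = 132°   (triadic ↓)
132 + 206 = 338°   (split-comp 26° ↑)
338 + 152 = 490 → 490 − 360 = 130°   (split-comp 28° ↓)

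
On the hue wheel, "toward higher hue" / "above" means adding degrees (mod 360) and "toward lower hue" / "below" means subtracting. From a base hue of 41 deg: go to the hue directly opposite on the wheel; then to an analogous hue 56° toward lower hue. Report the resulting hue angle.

165°

41 + 180 = 221°   (complement)
221 − 56 = 165°   (analog 56° ↓)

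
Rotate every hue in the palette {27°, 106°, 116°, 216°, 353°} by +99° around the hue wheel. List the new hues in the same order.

27 + 99 = 126°
106 + 99 = 205°
116 + 99 = 215°
216 + 99 = 315°
353 + 99 = 452 → 452 − 360 = 92°

126°, 205°, 215°, 315°, 92°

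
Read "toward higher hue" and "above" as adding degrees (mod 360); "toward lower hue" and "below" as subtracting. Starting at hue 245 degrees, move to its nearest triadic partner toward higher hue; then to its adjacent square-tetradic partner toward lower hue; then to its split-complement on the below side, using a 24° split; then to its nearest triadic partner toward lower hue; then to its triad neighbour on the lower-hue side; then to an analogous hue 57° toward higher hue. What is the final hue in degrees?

+120° (triadic ↑): 245 + 120 = 365 → 365 − 360 = 5°
−90° (square ↓): 5 − 90 = -85 → -85 + 360 = 275°
+156° (split-comp 24° ↓): 275 + 156 = 431 → 431 − 360 = 71°
−120° (triadic ↓): 71 − 120 = -49 → -49 + 360 = 311°
−120° (triadic ↓): 311 − 120 = 191°
+57° (analog 57° ↑): 191 + 57 = 248°

248°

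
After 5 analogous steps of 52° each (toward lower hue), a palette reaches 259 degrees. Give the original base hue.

159°

5 steps of 52° (toward lower hue) give a net shift of −260°.
Start = end − shift: 259 + 260 = 519 → 519 − 360 = 159°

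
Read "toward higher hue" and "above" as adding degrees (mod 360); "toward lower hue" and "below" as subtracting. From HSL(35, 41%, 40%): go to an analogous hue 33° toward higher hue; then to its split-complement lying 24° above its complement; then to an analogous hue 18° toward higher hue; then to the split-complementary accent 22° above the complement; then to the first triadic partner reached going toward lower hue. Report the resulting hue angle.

12°

analog 33° ↑ +33°: 35 + 33 = 68°
split-comp 24° ↑ +204°: 68 + 204 = 272°
analog 18° ↑ +18°: 272 + 18 = 290°
split-comp 22° ↑ +202°: 290 + 202 = 492 → 492 − 360 = 132°
triadic ↓ −120°: 132 − 120 = 12°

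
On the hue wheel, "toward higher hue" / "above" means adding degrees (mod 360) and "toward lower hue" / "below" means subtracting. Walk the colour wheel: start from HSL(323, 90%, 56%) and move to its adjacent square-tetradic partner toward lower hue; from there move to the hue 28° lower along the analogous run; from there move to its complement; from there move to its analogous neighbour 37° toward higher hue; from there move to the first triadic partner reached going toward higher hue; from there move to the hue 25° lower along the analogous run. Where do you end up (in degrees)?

157°

−90° (square ↓): 323 − 90 = 233°
−28° (analog 28° ↓): 233 − 28 = 205°
+180° (complement): 205 + 180 = 385 → 385 − 360 = 25°
+37° (analog 37° ↑): 25 + 37 = 62°
+120° (triadic ↑): 62 + 120 = 182°
−25° (analog 25° ↓): 182 − 25 = 157°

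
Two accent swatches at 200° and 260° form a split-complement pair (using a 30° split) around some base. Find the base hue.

50°

The accents sit 30° either side of the complement, so the complement is their short-arc midpoint on the wheel.
Short-arc midpoint of 200° and 260°: 230°.
Base is 180° from the complement: 230 − 180 = 50°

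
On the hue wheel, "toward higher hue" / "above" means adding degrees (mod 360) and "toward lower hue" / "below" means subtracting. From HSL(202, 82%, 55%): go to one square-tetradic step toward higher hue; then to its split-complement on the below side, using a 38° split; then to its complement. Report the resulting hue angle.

square ↑ +90°: 202 + 90 = 292°
split-comp 38° ↓ +142°: 292 + 142 = 434 → 434 − 360 = 74°
complement +180°: 74 + 180 = 254°

254°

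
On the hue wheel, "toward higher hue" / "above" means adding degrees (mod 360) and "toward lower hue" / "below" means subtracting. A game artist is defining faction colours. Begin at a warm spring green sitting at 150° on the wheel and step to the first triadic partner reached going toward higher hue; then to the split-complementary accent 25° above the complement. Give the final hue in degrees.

triadic ↑ +120°: 150 + 120 = 270°
split-comp 25° ↑ +205°: 270 + 205 = 475 → 475 − 360 = 115°

115°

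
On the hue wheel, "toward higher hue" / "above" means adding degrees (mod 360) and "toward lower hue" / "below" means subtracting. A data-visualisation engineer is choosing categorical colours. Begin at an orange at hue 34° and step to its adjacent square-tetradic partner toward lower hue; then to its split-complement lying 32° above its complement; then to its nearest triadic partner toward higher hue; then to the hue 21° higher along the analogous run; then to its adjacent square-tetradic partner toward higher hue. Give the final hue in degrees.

27°

34 − 90 = -56 → -56 + 360 = 304°   (square ↓)
304 + 212 = 516 → 516 − 360 = 156°   (split-comp 32° ↑)
156 + 120 = 276°   (triadic ↑)
276 + 21 = 297°   (analog 21° ↑)
297 + 90 = 387 → 387 − 360 = 27°   (square ↑)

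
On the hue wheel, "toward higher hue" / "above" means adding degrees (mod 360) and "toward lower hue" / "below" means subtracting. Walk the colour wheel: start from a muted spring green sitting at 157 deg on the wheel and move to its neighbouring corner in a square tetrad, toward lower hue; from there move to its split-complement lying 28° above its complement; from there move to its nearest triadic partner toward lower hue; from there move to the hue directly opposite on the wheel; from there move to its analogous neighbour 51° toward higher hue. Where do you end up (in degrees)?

square ↓ −90°: 157 − 90 = 67°
split-comp 28° ↑ +208°: 67 + 208 = 275°
triadic ↓ −120°: 275 − 120 = 155°
complement +180°: 155 + 180 = 335°
analog 51° ↑ +51°: 335 + 51 = 386 → 386 − 360 = 26°

26°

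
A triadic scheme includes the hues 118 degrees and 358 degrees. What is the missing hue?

238°

A triad places three hues 120° apart.
The full set through 118° is {118°, 238°, 358°}.
Given {118°, 358°}, the missing hue is 238°.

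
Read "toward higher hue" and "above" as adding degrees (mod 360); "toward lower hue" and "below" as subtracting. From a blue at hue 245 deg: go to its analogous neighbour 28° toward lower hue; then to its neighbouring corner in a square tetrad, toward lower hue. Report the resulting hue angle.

127°

−28° (analog 28° ↓): 245 − 28 = 217°
−90° (square ↓): 217 − 90 = 127°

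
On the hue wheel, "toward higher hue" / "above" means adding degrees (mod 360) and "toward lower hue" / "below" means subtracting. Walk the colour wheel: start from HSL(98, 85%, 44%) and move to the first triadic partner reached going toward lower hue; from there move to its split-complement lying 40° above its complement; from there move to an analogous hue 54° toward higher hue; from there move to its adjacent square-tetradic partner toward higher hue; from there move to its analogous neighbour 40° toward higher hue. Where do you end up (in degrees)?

22°

98 − 120 = -22 → -22 + 360 = 338°   (triadic ↓)
338 + 220 = 558 → 558 − 360 = 198°   (split-comp 40° ↑)
198 + 54 = 252°   (analog 54° ↑)
252 + 90 = 342°   (square ↑)
342 + 40 = 382 → 382 − 360 = 22°   (analog 40° ↑)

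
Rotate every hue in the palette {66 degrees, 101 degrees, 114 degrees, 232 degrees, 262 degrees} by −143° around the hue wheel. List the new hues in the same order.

66 − 143 = -77 → -77 + 360 = 283°
101 − 143 = -42 → -42 + 360 = 318°
114 − 143 = -29 → -29 + 360 = 331°
232 − 143 = 89°
262 − 143 = 119°

283°, 318°, 331°, 89°, 119°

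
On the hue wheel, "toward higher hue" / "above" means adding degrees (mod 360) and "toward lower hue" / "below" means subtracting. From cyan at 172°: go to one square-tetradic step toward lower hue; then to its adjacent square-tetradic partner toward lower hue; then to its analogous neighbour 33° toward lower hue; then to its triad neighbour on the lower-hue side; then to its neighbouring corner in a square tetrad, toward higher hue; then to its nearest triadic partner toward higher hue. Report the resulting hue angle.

square ↓ −90°: 172 − 90 = 82°
square ↓ −90°: 82 − 90 = -8 → -8 + 360 = 352°
analog 33° ↓ −33°: 352 − 33 = 319°
triadic ↓ −120°: 319 − 120 = 199°
square ↑ +90°: 199 + 90 = 289°
triadic ↑ +120°: 289 + 120 = 409 → 409 − 360 = 49°

49°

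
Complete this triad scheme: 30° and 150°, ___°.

A triad places three hues 120° apart.
The full set through 30° is {30°, 150°, 270°}.
Given {30°, 150°}, the missing hue is 270°.

270°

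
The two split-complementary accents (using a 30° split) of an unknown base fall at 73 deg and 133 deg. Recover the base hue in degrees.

The accents sit 30° either side of the complement, so the complement is their short-arc midpoint on the wheel.
Short-arc midpoint of 73° and 133°: 103°.
Base is 180° from the complement: 103 − 180 = -77 → -77 + 360 = 283°

283°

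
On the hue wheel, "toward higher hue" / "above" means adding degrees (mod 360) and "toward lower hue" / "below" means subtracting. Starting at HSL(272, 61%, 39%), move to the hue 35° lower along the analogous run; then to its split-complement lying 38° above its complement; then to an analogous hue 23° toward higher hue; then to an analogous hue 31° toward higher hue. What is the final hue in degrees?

149°

−35° (analog 35° ↓): 272 − 35 = 237°
+218° (split-comp 38° ↑): 237 + 218 = 455 → 455 − 360 = 95°
+23° (analog 23° ↑): 95 + 23 = 118°
+31° (analog 31° ↑): 118 + 31 = 149°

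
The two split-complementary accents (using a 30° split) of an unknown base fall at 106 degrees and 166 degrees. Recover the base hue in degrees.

316°

The accents sit 30° either side of the complement, so the complement is their short-arc midpoint on the wheel.
Short-arc midpoint of 106° and 166°: 136°.
Base is 180° from the complement: 136 − 180 = -44 → -44 + 360 = 316°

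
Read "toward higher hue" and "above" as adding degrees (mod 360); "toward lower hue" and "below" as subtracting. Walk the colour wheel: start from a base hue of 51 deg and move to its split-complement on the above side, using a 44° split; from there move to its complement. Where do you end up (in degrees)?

95°

51 + 224 = 275°   (split-comp 44° ↑)
275 + 180 = 455 → 455 − 360 = 95°   (complement)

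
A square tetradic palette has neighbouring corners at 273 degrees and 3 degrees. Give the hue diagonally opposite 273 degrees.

93°

A square tetradic scheme places four hues 90° apart; opposite corners are 180° apart.
273 + 180 = 453 → 453 − 360 = 93°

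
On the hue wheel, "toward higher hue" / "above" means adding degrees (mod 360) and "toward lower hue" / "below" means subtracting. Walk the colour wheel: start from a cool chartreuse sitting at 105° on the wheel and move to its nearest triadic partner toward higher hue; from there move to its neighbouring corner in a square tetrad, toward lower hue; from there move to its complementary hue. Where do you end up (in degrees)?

105 + 120 = 225°   (triadic ↑)
225 − 90 = 135°   (square ↓)
135 + 180 = 315°   (complement)

315°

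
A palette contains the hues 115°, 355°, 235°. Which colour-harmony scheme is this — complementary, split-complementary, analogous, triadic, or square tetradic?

Sort the hues: 115°, 235°, 355°.
Successive gaps around the wheel: 120°, 120°, 120°.
Three hues equally spaced 120° apart form a triad.

triadic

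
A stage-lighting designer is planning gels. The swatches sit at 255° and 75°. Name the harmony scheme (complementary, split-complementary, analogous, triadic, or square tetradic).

complementary

Sort the hues: 75°, 255°.
Successive gaps around the wheel: 180°, 180°.
Two hues 180° apart are complementary.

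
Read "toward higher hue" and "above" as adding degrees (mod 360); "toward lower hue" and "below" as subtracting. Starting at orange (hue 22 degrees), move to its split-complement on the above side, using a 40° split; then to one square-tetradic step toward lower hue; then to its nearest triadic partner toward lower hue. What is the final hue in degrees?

32°

22 + 220 = 242°   (split-comp 40° ↑)
242 − 90 = 152°   (square ↓)
152 − 120 = 32°   (triadic ↓)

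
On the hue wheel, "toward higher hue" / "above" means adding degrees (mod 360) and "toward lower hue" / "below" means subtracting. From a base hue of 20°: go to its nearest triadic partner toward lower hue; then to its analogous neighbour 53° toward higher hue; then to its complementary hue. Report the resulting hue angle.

triadic ↓ −120°: 20 − 120 = -100 → -100 + 360 = 260°
analog 53° ↑ +53°: 260 + 53 = 313°
complement +180°: 313 + 180 = 493 → 493 − 360 = 133°

133°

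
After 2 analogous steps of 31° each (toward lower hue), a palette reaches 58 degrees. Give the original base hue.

120°

2 steps of 31° (toward lower hue) give a net shift of −62°.
Start = end − shift: 58 + 62 = 120°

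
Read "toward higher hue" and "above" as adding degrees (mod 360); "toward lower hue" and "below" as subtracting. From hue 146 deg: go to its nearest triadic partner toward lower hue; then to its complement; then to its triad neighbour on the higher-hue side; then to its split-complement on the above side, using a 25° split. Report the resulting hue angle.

−120° (triadic ↓): 146 − 120 = 26°
+180° (complement): 26 + 180 = 206°
+120° (triadic ↑): 206 + 120 = 326°
+205° (split-comp 25° ↑): 326 + 205 = 531 → 531 − 360 = 171°

171°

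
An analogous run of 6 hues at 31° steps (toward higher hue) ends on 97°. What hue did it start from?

5 steps of 31° (toward higher hue) give a net shift of +155°.
Start = end − shift: 97 − 155 = -58 → -58 + 360 = 302°

302°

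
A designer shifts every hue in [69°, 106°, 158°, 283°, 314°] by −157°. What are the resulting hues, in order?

272°, 309°, 1°, 126°, 157°

69 − 157 = -88 → -88 + 360 = 272°
106 − 157 = -51 → -51 + 360 = 309°
158 − 157 = 1°
283 − 157 = 126°
314 − 157 = 157°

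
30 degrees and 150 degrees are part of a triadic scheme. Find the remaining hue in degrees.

A triad places three hues 120° apart.
The full set through 30° is {30°, 150°, 270°}.
Given {30°, 150°}, the missing hue is 270°.

270°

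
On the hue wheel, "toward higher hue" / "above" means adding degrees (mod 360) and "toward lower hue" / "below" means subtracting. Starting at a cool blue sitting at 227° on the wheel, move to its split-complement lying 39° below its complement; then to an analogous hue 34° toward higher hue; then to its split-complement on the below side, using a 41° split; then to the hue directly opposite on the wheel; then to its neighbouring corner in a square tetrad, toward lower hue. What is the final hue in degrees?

271°

227 + 141 = 368 → 368 − 360 = 8°   (split-comp 39° ↓)
8 + 34 = 42°   (analog 34° ↑)
42 + 139 = 181°   (split-comp 41° ↓)
181 + 180 = 361 → 361 − 360 = 1°   (complement)
1 − 90 = -89 → -89 + 360 = 271°   (square ↓)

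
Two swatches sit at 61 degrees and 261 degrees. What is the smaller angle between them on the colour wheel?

160°

|61 − 261| = 200.
The shorter arc is 360 − 200 = 160°.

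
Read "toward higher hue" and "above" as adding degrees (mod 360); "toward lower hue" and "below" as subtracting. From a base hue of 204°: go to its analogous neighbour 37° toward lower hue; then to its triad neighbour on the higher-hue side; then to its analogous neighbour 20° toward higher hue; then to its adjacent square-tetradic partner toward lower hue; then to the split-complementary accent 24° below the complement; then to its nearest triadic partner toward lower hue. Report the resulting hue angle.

analog 37° ↓ −37°: 204 − 37 = 167°
triadic ↑ +120°: 167 + 120 = 287°
analog 20° ↑ +20°: 287 + 20 = 307°
square ↓ −90°: 307 − 90 = 217°
split-comp 24° ↓ +156°: 217 + 156 = 373 → 373 − 360 = 13°
triadic ↓ −120°: 13 − 120 = -107 → -107 + 360 = 253°

253°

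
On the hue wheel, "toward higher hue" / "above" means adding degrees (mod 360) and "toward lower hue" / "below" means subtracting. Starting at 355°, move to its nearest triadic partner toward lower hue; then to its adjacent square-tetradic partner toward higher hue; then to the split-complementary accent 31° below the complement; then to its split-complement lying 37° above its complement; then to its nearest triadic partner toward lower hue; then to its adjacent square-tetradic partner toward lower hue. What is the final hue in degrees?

355 − 120 = 235°   (triadic ↓)
235 + 90 = 325°   (square ↑)
325 + 149 = 474 → 474 − 360 = 114°   (split-comp 31° ↓)
114 + 217 = 331°   (split-comp 37° ↑)
331 − 120 = 211°   (triadic ↓)
211 − 90 = 121°   (square ↓)

121°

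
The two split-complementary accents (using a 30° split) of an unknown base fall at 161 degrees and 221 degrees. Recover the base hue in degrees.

11°

The accents sit 30° either side of the complement, so the complement is their short-arc midpoint on the wheel.
Short-arc midpoint of 161° and 221°: 191°.
Base is 180° from the complement: 191 − 180 = 11°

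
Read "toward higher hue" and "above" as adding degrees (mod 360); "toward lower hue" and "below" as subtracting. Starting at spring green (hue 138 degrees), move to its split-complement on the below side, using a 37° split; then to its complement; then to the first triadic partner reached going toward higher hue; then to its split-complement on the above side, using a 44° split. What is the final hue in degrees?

138 + 143 = 281°   (split-comp 37° ↓)
281 + 180 = 461 → 461 − 360 = 101°   (complement)
101 + 120 = 221°   (triadic ↑)
221 + 224 = 445 → 445 − 360 = 85°   (split-comp 44° ↑)

85°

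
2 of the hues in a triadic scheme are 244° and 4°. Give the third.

124°

A triad places three hues 120° apart.
The full set through 4° is {4°, 124°, 244°}.
Given {4°, 244°}, the missing hue is 124°.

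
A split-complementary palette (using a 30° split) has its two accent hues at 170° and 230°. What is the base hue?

20°

The accents sit 30° either side of the complement, so the complement is their short-arc midpoint on the wheel.
Short-arc midpoint of 170° and 230°: 200°.
Base is 180° from the complement: 200 − 180 = 20°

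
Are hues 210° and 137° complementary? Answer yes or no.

Angular distance: |210 − 137| = 73 = 73°.
Complementary requires 180°.

no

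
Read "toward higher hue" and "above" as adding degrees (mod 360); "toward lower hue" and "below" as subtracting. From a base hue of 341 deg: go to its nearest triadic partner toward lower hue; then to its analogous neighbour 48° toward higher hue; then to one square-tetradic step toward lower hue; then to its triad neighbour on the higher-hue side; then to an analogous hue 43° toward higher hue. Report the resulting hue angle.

−120° (triadic ↓): 341 − 120 = 221°
+48° (analog 48° ↑): 221 + 48 = 269°
−90° (square ↓): 269 − 90 = 179°
+120° (triadic ↑): 179 + 120 = 299°
+43° (analog 43° ↑): 299 + 43 = 342°

342°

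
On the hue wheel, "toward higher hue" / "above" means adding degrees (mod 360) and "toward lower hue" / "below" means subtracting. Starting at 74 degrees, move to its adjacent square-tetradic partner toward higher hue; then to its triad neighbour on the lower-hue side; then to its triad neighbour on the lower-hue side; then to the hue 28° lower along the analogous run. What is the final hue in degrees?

+90° (square ↑): 74 + 90 = 164°
−120° (triadic ↓): 164 − 120 = 44°
−120° (triadic ↓): 44 − 120 = -76 → -76 + 360 = 284°
−28° (analog 28° ↓): 284 − 28 = 256°

256°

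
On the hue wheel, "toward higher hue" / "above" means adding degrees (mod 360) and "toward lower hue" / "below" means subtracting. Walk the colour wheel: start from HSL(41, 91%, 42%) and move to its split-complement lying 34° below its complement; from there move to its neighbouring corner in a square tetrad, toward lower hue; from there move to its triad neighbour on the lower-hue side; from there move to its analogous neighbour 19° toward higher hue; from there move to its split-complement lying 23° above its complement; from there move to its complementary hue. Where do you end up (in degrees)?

19°

+146° (split-comp 34° ↓): 41 + 146 = 187°
−90° (square ↓): 187 − 90 = 97°
−120° (triadic ↓): 97 − 120 = -23 → -23 + 360 = 337°
+19° (analog 19° ↑): 337 + 19 = 356°
+203° (split-comp 23° ↑): 356 + 203 = 559 → 559 − 360 = 199°
+180° (complement): 199 + 180 = 379 → 379 − 360 = 19°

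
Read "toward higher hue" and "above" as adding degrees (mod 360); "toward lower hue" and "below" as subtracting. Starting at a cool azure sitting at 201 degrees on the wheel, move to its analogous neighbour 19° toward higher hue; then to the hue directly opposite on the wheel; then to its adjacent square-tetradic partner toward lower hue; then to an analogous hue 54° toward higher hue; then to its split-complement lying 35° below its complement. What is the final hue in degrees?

149°

analog 19° ↑ +19°: 201 + 19 = 220°
complement +180°: 220 + 180 = 400 → 400 − 360 = 40°
square ↓ −90°: 40 − 90 = -50 → -50 + 360 = 310°
analog 54° ↑ +54°: 310 + 54 = 364 → 364 − 360 = 4°
split-comp 35° ↓ +145°: 4 + 145 = 149°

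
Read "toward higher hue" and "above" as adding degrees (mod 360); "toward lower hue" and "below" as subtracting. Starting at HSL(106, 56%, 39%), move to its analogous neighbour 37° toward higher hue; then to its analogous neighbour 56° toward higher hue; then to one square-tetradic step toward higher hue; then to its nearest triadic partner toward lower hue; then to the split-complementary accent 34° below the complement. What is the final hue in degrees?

315°

+37° (analog 37° ↑): 106 + 37 = 143°
+56° (analog 56° ↑): 143 + 56 = 199°
+90° (square ↑): 199 + 90 = 289°
−120° (triadic ↓): 289 − 120 = 169°
+146° (split-comp 34° ↓): 169 + 146 = 315°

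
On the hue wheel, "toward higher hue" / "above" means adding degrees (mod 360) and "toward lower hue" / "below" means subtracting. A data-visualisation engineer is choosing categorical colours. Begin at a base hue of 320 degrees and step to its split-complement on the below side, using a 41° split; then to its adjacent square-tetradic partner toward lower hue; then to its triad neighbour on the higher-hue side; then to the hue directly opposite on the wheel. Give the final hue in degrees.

320 + 139 = 459 → 459 − 360 = 99°   (split-comp 41° ↓)
99 − 90 = 9°   (square ↓)
9 + 120 = 129°   (triadic ↑)
129 + 180 = 309°   (complement)

309°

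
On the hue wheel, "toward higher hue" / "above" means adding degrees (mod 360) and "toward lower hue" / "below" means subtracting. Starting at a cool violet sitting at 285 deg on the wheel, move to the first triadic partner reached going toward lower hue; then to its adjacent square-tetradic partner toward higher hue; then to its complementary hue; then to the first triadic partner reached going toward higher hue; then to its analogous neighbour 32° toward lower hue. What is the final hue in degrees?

285 − 120 = 165°   (triadic ↓)
165 + 90 = 255°   (square ↑)
255 + 180 = 435 → 435 − 360 = 75°   (complement)
75 + 120 = 195°   (triadic ↑)
195 − 32 = 163°   (analog 32° ↓)

163°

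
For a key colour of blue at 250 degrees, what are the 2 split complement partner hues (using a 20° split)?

50° and 90°

Split-complementary hues sit 20° either side of the complement.
Complement of 250 degrees: 250 + 180 = 430 → 430 − 360 = 70°
70 − 20 = 50°
70 + 20 = 90°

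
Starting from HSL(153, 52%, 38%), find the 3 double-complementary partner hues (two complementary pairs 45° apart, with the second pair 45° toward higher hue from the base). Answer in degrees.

198°, 333° and 18°

A rectangular tetradic uses two complementary pairs 45° apart: offsets 0°, 45°, 180°, 225°.
153 + 45 = 198°
153 + 180 = 333°
153 + 225 = 378 → 378 − 360 = 18°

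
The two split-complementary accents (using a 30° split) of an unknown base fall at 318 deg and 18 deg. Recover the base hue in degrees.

168°

The accents sit 30° either side of the complement, so the complement is their short-arc midpoint on the wheel.
Short-arc midpoint of 318° and 18°: 348°.
Base is 180° from the complement: 348 − 180 = 168°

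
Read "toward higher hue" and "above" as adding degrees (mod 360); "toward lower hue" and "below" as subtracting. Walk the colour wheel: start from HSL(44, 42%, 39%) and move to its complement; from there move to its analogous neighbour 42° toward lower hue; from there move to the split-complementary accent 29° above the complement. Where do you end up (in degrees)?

31°

+180° (complement): 44 + 180 = 224°
−42° (analog 42° ↓): 224 − 42 = 182°
+209° (split-comp 29° ↑): 182 + 209 = 391 → 391 − 360 = 31°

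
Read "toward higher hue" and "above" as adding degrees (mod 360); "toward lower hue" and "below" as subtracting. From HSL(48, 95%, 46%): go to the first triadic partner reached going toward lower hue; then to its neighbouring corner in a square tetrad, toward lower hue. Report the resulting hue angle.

triadic ↓ −120°: 48 − 120 = -72 → -72 + 360 = 288°
square ↓ −90°: 288 − 90 = 198°

198°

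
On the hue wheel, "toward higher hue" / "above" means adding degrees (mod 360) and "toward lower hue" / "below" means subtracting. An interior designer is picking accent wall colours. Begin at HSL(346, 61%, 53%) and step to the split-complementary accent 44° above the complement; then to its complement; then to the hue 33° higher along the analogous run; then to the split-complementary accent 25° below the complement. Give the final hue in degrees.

+224° (split-comp 44° ↑): 346 + 224 = 570 → 570 − 360 = 210°
+180° (complement): 210 + 180 = 390 → 390 − 360 = 30°
+33° (analog 33° ↑): 30 + 33 = 63°
+155° (split-comp 25° ↓): 63 + 155 = 218°

218°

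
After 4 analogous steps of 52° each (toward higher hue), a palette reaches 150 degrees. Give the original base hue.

302°

4 steps of 52° (toward higher hue) give a net shift of +208°.
Start = end − shift: 150 − 208 = -58 → -58 + 360 = 302°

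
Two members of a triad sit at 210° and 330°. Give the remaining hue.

90°

A triad spaces three hues 120° apart.
The full set is {90°, 210°, 330°}.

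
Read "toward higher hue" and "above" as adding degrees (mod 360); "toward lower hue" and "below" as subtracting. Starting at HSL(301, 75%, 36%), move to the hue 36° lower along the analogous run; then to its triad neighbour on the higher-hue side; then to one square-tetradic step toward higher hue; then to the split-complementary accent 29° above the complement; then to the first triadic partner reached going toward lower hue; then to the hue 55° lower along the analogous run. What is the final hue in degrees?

149°

−36° (analog 36° ↓): 301 − 36 = 265°
+120° (triadic ↑): 265 + 120 = 385 → 385 − 360 = 25°
+90° (square ↑): 25 + 90 = 115°
+209° (split-comp 29° ↑): 115 + 209 = 324°
−120° (triadic ↓): 324 − 120 = 204°
−55° (analog 55° ↓): 204 − 55 = 149°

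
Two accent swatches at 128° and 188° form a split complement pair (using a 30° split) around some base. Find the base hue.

The accents sit 30° either side of the complement, so the complement is their short-arc midpoint on the wheel.
Short-arc midpoint of 128° and 188°: 158°.
Base is 180° from the complement: 158 − 180 = -22 → -22 + 360 = 338°

338°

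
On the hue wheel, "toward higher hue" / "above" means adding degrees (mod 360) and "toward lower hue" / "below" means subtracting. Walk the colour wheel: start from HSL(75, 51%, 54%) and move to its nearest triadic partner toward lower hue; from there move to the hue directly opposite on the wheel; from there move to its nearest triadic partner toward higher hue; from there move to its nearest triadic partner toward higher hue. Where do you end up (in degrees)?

15°

triadic ↓ −120°: 75 − 120 = -45 → -45 + 360 = 315°
complement +180°: 315 + 180 = 495 → 495 − 360 = 135°
triadic ↑ +120°: 135 + 120 = 255°
triadic ↑ +120°: 255 + 120 = 375 → 375 − 360 = 15°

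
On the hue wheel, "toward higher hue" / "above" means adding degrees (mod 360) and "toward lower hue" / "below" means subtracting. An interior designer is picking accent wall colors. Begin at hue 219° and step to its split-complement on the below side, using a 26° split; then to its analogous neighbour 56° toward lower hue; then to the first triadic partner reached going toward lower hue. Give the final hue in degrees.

197°

split-comp 26° ↓ +154°: 219 + 154 = 373 → 373 − 360 = 13°
analog 56° ↓ −56°: 13 − 56 = -43 → -43 + 360 = 317°
triadic ↓ −120°: 317 − 120 = 197°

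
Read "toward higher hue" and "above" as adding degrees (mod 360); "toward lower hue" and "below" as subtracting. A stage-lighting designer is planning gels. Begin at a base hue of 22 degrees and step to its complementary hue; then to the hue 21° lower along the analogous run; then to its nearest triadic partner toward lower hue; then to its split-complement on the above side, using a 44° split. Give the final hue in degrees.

285°

22 + 180 = 202°   (complement)
202 − 21 = 181°   (analog 21° ↓)
181 − 120 = 61°   (triadic ↓)
61 + 224 = 285°   (split-comp 44° ↑)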